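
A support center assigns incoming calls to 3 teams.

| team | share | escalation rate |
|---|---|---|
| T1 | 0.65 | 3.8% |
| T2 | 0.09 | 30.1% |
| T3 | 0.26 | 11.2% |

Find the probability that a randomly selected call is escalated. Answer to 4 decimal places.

Summing over the partition,
P(E) = P(E|T1)·P(T1) + P(E|T2)·P(T2) + P(E|T3)·P(T3)
      = 0.038·0.65 + 0.301·0.09 + 0.112·0.26
      = 0.0247 + 0.02709 + 0.02912 = 0.08091

P(E) ≈ 0.0809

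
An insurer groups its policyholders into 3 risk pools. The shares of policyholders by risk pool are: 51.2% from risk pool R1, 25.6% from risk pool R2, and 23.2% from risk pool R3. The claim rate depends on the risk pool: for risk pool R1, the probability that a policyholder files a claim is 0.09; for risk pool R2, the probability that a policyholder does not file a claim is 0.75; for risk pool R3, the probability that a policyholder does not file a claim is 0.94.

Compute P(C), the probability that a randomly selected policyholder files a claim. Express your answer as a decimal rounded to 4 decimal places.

P(C) ≈ 0.1240

P(C|R2) = 1 − 0.75 = 0.25.
P(C|R3) = 1 − 0.94 = 0.06.
P(C) = P(C|R1)·P(R1) + P(C|R2)·P(R2) + P(C|R3)·P(R3)
      = 0.09·0.512 + 0.25·0.256 + 0.06·0.232
      = 0.04608 + 0.064 + 0.01392 = 0.124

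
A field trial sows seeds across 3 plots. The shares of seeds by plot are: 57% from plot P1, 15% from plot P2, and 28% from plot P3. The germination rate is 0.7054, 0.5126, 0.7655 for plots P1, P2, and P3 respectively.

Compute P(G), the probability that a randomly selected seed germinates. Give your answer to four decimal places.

P(G) = P(G|P1)·P(P1) + P(G|P2)·P(P2) + P(G|P3)·P(P3)
      = 0.7054·0.57 + 0.5126·0.15 + 0.7655·0.28
      = 0.402078 + 0.07689 + 0.21434 = 0.693308

0.6933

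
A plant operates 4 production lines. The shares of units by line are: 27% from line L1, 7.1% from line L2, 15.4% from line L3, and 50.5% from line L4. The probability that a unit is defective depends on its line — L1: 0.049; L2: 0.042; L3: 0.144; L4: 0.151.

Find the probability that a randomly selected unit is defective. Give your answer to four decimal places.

P(D) = P(D|L1)·P(L1) + P(D|L2)·P(L2) + P(D|L3)·P(L3) + P(D|L4)·P(L4)
      = 0.049·0.27 + 0.042·0.071 + 0.144·0.154 + 0.151·0.505
      = 0.01323 + 0.002982 + 0.022176 + 0.076255 = 0.114643

P(D) ≈ 0.1146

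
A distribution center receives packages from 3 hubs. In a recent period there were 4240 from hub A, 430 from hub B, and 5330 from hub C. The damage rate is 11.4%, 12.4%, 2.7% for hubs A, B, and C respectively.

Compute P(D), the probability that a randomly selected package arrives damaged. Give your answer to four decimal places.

Total: 4240 + 430 + 5330 = 10000.
P(A) = 4240/10000 = 0.424. P(B) = 430/10000 = 0.043. P(C) = 5330/10000 = 0.533.
Summing over the partition,
P(D) = P(D|A)·P(A) + P(D|B)·P(B) + P(D|C)·P(C)
      = 0.114·0.424 + 0.124·0.043 + 0.027·0.533
      = 0.048336 + 0.005332 + 0.014391 = 0.068059

P(D) ≈ 0.0681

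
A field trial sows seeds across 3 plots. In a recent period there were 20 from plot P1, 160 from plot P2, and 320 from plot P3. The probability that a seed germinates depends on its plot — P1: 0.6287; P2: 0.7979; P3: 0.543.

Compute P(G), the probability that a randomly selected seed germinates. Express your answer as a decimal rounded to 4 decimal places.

Total: 20 + 160 + 320 = 500.
P(P1) = 20/500 = 0.04. P(P2) = 160/500 = 0.32. P(P3) = 320/500 = 0.64.
By the law of total probability,
P(G) = P(G|P1)·P(P1) + P(G|P2)·P(P2) + P(G|P3)·P(P3)
      = 0.6287·0.04 + 0.7979·0.32 + 0.543·0.64
      = 0.025148 + 0.255328 + 0.34752 = 0.627996

0.6280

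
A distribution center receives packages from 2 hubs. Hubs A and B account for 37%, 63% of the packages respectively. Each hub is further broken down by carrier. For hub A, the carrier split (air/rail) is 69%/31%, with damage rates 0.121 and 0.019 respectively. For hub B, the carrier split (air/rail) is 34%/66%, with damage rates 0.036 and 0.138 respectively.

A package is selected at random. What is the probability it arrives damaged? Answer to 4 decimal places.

0.0982

P(D|A) = 0.69·0.121 + 0.31·0.019 = 0.08349 + 0.00589 = 0.08938
P(D|B) = 0.34·0.036 + 0.66·0.138 = 0.01224 + 0.09108 = 0.10332
Then overall,
P(D) = 0.37·0.08938 + 0.63·0.10332
      = 0.0330706 + 0.0650916 = 0.0981622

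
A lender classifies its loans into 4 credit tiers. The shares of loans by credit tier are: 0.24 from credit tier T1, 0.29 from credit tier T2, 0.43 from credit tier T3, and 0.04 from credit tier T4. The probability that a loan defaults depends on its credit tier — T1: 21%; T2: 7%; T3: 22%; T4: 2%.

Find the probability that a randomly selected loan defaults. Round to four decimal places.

P(D) = P(D|T1)·P(T1) + P(D|T2)·P(T2) + P(D|T3)·P(T3) + P(D|T4)·P(T4)
      = 0.21·0.24 + 0.07·0.29 + 0.22·0.43 + 0.02·0.04
      = 0.0504 + 0.0203 + 0.0946 + 0.0008 = 0.1661

P(D) ≈ 0.1661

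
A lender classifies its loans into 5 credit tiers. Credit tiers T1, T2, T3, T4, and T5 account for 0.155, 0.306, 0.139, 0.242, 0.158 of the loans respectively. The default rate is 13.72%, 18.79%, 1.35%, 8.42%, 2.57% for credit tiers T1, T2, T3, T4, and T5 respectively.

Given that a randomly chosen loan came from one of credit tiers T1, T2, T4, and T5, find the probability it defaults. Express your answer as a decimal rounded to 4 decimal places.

0.1199

Let S = {T1, T2, T4, T5}.
P(S) = 0.155 + 0.306 + 0.242 + 0.158 = 0.861.
P(D ∩ S) = 0.1372·0.155 + 0.1879·0.306 + 0.0842·0.242 + 0.0257·0.158 = 0.021266 + 0.0574974 + 0.0203764 + 0.0040606 = 0.1032004.
P(D | S) = 0.1032004 / 0.861 = 0.119861…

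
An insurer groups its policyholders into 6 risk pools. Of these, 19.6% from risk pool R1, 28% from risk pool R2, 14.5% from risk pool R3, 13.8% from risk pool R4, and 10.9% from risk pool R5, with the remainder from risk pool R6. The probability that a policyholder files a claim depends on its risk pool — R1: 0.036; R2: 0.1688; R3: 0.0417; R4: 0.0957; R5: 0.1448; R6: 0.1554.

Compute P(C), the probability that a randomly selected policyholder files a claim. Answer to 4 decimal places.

0.1099

P(R6) = 1 − (0.196 + 0.28 + 0.145 + 0.138 + 0.109) = 0.132.
Using total probability over the partition,
P(C) = P(C|R1)·P(R1) + P(C|R2)·P(R2) + P(C|R3)·P(R3) + P(C|R4)·P(R4) + P(C|R5)·P(R5) + P(C|R6)·P(R6)
      = 0.036·0.196 + 0.1688·0.28 + 0.0417·0.145 + 0.0957·0.138 + 0.1448·0.109 + 0.1554·0.132
      = 0.007056 + 0.047264 + 0.0060465 + 0.0132066 + 0.0157832 + 0.0205128 = 0.1098691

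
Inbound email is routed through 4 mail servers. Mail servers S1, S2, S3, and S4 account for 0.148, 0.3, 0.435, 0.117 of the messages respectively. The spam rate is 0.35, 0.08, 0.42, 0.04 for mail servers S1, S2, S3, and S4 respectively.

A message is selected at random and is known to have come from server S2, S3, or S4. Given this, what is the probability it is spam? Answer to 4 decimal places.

P(S|J) ≈ 0.2481

Let J = {S2, S3, S4}.
P(J) = 0.3 + 0.435 + 0.117 = 0.852.
P(S ∩ J) = 0.08·0.3 + 0.42·0.435 + 0.04·0.117 = 0.024 + 0.1827 + 0.00468 = 0.21138.
P(S | J) = 0.21138 / 0.852 = 0.248099…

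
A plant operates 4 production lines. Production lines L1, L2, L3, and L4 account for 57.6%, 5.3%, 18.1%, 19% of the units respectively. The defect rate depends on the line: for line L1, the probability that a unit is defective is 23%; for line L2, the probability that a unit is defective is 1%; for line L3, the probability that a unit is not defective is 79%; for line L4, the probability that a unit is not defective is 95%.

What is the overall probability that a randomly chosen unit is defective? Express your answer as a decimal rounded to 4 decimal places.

P(D|L3) = 1 − 0.79 = 0.21.
P(D|L4) = 1 − 0.95 = 0.05.
Using total probability over the partition,
P(D) = P(D|L1)·P(L1) + P(D|L2)·P(L2) + P(D|L3)·P(L3) + P(D|L4)·P(L4)
      = 0.23·0.576 + 0.01·0.053 + 0.21·0.181 + 0.05·0.19
      = 0.13248 + 0.00053 + 0.03801 + 0.0095 = 0.18052

P(D) ≈ 0.1805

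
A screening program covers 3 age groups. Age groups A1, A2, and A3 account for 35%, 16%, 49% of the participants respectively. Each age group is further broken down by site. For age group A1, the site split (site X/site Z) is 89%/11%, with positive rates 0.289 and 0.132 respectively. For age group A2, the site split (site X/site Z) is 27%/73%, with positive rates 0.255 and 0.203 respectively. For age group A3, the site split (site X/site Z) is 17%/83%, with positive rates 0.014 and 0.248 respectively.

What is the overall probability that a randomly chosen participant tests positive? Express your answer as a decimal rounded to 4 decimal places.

0.2319

P(T|A1) = 0.89·0.289 + 0.11·0.132 = 0.25721 + 0.01452 = 0.27173
P(T|A2) = 0.27·0.255 + 0.73·0.203 = 0.06885 + 0.14819 = 0.21704
P(T|A3) = 0.17·0.014 + 0.83·0.248 = 0.00238 + 0.20584 = 0.20822
Then overall,
P(T) = 0.35·0.27173 + 0.16·0.21704 + 0.49·0.20822
      = 0.0951055 + 0.0347264 + 0.1020278 = 0.2318597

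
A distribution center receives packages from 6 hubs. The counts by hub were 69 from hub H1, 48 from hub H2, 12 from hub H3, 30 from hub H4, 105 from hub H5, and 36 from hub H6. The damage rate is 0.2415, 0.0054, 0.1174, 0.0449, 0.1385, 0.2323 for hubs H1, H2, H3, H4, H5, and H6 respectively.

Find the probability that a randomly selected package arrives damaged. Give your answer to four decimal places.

0.1419

Total: 69 + 48 + 12 + 30 + 105 + 36 = 300.
P(H1) = 69/300 = 0.23. P(H2) = 48/300 = 0.16. P(H3) = 12/300 = 0.04. P(H4) = 30/300 = 0.1. P(H5) = 105/300 = 0.35. P(H6) = 36/300 = 0.12.
P(D) = P(D|H1)·P(H1) + P(D|H2)·P(H2) + P(D|H3)·P(H3) + P(D|H4)·P(H4) + P(D|H5)·P(H5) + P(D|H6)·P(H6)
      = 0.2415·0.23 + 0.0054·0.16 + 0.1174·0.04 + 0.0449·0.1 + 0.1385·0.35 + 0.2323·0.12
      = 0.055545 + 0.000864 + 0.004696 + 0.00449 + 0.048475 + 0.027876 = 0.141946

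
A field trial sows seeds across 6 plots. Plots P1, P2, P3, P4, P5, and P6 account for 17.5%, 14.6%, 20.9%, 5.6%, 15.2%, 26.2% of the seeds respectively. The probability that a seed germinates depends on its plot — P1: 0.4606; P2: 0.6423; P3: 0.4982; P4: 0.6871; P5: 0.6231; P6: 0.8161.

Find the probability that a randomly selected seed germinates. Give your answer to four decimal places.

0.6255

Summing over the partition,
P(G) = P(G|P1)·P(P1) + P(G|P2)·P(P2) + P(G|P3)·P(P3) + P(G|P4)·P(P4) + P(G|P5)·P(P5) + P(G|P6)·P(P6)
      = 0.4606·0.175 + 0.6423·0.146 + 0.4982·0.209 + 0.6871·0.056 + 0.6231·0.152 + 0.8161·0.262
      = 0.080605 + 0.0937758 + 0.1041238 + 0.0384776 + 0.0947112 + 0.2138182 = 0.6255116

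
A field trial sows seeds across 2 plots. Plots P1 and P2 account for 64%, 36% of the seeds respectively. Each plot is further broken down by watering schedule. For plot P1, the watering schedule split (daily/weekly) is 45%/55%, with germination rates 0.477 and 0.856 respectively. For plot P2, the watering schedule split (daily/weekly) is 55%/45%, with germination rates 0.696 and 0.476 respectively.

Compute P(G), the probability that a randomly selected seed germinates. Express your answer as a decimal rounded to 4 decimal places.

P(G) ≈ 0.6536

P(G|P1) = 0.45·0.477 + 0.55·0.856 = 0.21465 + 0.4708 = 0.68545
P(G|P2) = 0.55·0.696 + 0.45·0.476 = 0.3828 + 0.2142 = 0.597
By total probability over the outer partition,
P(G) = 0.64·0.68545 + 0.36·0.597
      = 0.438688 + 0.21492 = 0.653608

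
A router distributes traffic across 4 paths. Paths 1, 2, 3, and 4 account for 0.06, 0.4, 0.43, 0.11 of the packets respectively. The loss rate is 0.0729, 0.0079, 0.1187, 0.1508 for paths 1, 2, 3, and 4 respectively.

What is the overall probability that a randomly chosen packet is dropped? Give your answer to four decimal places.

P(L) = P(L|1)·P(1) + P(L|2)·P(2) + P(L|3)·P(3) + P(L|4)·P(4)
      = 0.0729·0.06 + 0.0079·0.4 + 0.1187·0.43 + 0.1508·0.11
      = 0.004374 + 0.00316 + 0.051041 + 0.016588 = 0.075163

0.0752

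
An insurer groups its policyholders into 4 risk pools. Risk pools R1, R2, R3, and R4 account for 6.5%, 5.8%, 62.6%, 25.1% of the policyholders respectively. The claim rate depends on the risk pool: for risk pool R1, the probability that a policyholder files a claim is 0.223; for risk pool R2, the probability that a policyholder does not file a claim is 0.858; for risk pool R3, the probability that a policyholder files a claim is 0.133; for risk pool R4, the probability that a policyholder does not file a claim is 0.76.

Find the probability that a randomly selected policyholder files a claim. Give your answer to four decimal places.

P(C|R2) = 1 − 0.858 = 0.142.
P(C|R4) = 1 − 0.76 = 0.24.
P(C) = P(C|R1)·P(R1) + P(C|R2)·P(R2) + P(C|R3)·P(R3) + P(C|R4)·P(R4)
      = 0.223·0.065 + 0.142·0.058 + 0.133·0.626 + 0.24·0.251
      = 0.014495 + 0.008236 + 0.083258 + 0.06024 = 0.166229

0.1662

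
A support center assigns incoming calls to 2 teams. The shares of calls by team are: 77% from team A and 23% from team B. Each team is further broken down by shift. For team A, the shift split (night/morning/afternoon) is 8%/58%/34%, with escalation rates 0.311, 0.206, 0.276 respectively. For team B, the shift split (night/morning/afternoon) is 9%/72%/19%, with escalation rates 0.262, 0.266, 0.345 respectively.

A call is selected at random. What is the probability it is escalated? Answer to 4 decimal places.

P(E|A) = 0.08·0.311 + 0.58·0.206 + 0.34·0.276 = 0.02488 + 0.11948 + 0.09384 = 0.2382
P(E|B) = 0.09·0.262 + 0.72·0.266 + 0.19·0.345 = 0.02358 + 0.19152 + 0.06555 = 0.28065
Then overall,
P(E) = 0.77·0.2382 + 0.23·0.28065
      = 0.183414 + 0.0645495 = 0.2479635

P(E) ≈ 0.2480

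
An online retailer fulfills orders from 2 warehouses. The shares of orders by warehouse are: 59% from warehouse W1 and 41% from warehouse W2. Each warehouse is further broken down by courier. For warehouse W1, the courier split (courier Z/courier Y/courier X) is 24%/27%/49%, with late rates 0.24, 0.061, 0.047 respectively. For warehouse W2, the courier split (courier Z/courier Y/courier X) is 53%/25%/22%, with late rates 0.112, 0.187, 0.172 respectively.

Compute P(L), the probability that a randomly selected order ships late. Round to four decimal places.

P(L) ≈ 0.1163

P(L|W1) = 0.24·0.24 + 0.27·0.061 + 0.49·0.047 = 0.0576 + 0.01647 + 0.02303 = 0.0971
P(L|W2) = 0.53·0.112 + 0.25·0.187 + 0.22·0.172 = 0.05936 + 0.04675 + 0.03784 = 0.14395
Then overall,
P(L) = 0.59·0.0971 + 0.41·0.14395
      = 0.057289 + 0.0590195 = 0.1163085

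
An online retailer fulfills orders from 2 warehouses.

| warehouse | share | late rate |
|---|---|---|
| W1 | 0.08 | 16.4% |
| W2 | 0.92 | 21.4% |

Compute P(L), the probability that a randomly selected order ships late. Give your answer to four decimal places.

P(L) = P(L|W1)·P(W1) + P(L|W2)·P(W2)
      = 0.164·0.08 + 0.214·0.92
      = 0.01312 + 0.19688 = 0.21

P(L) ≈ 0.2100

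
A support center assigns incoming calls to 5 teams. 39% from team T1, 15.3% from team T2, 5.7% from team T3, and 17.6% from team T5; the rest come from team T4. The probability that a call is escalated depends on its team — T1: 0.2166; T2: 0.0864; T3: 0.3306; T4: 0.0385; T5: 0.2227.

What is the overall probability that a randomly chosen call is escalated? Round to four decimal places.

0.1644

P(T4) = 1 − (0.39 + 0.153 + 0.057 + 0.176) = 0.224.
P(E) = P(E|T1)·P(T1) + P(E|T2)·P(T2) + P(E|T3)·P(T3) + P(E|T4)·P(T4) + P(E|T5)·P(T5)
      = 0.2166·0.39 + 0.0864·0.153 + 0.3306·0.057 + 0.0385·0.224 + 0.2227·0.176
      = 0.084474 + 0.0132192 + 0.0188442 + 0.008624 + 0.0391952 = 0.1643566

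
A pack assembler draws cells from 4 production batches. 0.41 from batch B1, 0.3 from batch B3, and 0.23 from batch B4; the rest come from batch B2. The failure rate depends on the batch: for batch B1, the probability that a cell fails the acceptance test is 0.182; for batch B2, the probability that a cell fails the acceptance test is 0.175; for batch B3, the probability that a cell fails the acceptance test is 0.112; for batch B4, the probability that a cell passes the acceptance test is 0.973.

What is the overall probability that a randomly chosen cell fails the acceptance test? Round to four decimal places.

0.1249

P(B2) = 1 − (0.41 + 0.3 + 0.23) = 0.06.
P(F|B4) = 1 − 0.973 = 0.027.
Summing over the partition,
P(F) = P(F|B1)·P(B1) + P(F|B2)·P(B2) + P(F|B3)·P(B3) + P(F|B4)·P(B4)
      = 0.182·0.41 + 0.175·0.06 + 0.112·0.3 + 0.027·0.23
      = 0.07462 + 0.0105 + 0.0336 + 0.00621 = 0.12493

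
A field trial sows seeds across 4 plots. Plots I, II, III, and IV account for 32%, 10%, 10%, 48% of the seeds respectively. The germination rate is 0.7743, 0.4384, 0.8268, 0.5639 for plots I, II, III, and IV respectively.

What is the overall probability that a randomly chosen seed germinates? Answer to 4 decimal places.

P(G) = P(G|I)·P(I) + P(G|II)·P(II) + P(G|III)·P(III) + P(G|IV)·P(IV)
      = 0.7743·0.32 + 0.4384·0.1 + 0.8268·0.1 + 0.5639·0.48
      = 0.247776 + 0.04384 + 0.08268 + 0.270672 = 0.644968

0.6450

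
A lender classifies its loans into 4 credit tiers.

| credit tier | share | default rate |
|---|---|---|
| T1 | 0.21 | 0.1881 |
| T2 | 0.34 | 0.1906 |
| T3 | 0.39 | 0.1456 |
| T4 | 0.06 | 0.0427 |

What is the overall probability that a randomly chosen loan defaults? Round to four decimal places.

0.1637

Summing over the partition,
P(D) = P(D|T1)·P(T1) + P(D|T2)·P(T2) + P(D|T3)·P(T3) + P(D|T4)·P(T4)
      = 0.1881·0.21 + 0.1906·0.34 + 0.1456·0.39 + 0.0427·0.06
      = 0.039501 + 0.064804 + 0.056784 + 0.002562 = 0.163651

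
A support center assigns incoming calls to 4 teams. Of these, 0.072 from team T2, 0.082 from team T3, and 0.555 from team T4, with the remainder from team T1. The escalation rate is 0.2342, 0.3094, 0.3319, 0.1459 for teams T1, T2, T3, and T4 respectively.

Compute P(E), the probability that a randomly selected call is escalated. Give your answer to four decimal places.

P(T1) = 1 − (0.072 + 0.082 + 0.555) = 0.291.
By the law of total probability,
P(E) = P(E|T1)·P(T1) + P(E|T2)·P(T2) + P(E|T3)·P(T3) + P(E|T4)·P(T4)
      = 0.2342·0.291 + 0.3094·0.072 + 0.3319·0.082 + 0.1459·0.555
      = 0.0681522 + 0.0222768 + 0.0272158 + 0.0809745 = 0.1986193

P(E) ≈ 0.1986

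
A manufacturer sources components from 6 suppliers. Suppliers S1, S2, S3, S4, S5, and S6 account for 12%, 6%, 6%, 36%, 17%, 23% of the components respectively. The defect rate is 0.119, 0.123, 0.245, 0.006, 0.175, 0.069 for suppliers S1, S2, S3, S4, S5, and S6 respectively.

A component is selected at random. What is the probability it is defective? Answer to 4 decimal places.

P(D) = P(D|S1)·P(S1) + P(D|S2)·P(S2) + P(D|S3)·P(S3) + P(D|S4)·P(S4) + P(D|S5)·P(S5) + P(D|S6)·P(S6)
      = 0.119·0.12 + 0.123·0.06 + 0.245·0.06 + 0.006·0.36 + 0.175·0.17 + 0.069·0.23
      = 0.01428 + 0.00738 + 0.0147 + 0.00216 + 0.02975 + 0.01587 = 0.08414

0.0841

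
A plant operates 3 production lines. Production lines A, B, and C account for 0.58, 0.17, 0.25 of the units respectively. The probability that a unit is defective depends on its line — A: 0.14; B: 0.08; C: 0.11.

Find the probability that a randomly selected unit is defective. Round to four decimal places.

P(D) ≈ 0.1223

Summing over the partition,
P(D) = P(D|A)·P(A) + P(D|B)·P(B) + P(D|C)·P(C)
      = 0.14·0.58 + 0.08·0.17 + 0.11·0.25
      = 0.0812 + 0.0136 + 0.0275 = 0.1223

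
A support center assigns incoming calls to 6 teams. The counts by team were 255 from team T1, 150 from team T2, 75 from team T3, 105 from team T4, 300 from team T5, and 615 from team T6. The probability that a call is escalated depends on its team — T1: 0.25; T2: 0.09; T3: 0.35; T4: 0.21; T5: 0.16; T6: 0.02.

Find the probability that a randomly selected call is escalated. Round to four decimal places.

Total: 255 + 150 + 75 + 105 + 300 + 615 = 1500.
P(T1) = 255/1500 = 0.17. P(T2) = 150/1500 = 0.1. P(T3) = 75/1500 = 0.05. P(T4) = 105/1500 = 0.07. P(T5) = 300/1500 = 0.2. P(T6) = 615/1500 = 0.41.
P(E) = P(E|T1)·P(T1) + P(E|T2)·P(T2) + P(E|T3)·P(T3) + P(E|T4)·P(T4) + P(E|T5)·P(T5) + P(E|T6)·P(T6)
      = 0.25·0.17 + 0.09·0.1 + 0.35·0.05 + 0.21·0.07 + 0.16·0.2 + 0.02·0.41
      = 0.0425 + 0.009 + 0.0175 + 0.0147 + 0.032 + 0.0082 = 0.1239

P(E) ≈ 0.1239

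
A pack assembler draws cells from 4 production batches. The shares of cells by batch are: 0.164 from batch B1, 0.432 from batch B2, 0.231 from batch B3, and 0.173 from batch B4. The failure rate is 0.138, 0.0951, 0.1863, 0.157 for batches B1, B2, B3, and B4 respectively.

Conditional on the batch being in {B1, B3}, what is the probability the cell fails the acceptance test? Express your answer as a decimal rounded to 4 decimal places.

P(F|S) ≈ 0.1662

Let S = {B1, B3}.
P(S) = 0.164 + 0.231 = 0.395.
P(F ∩ S) = 0.138·0.164 + 0.1863·0.231 = 0.022632 + 0.0430353 = 0.0656673.
P(F | S) = 0.0656673 / 0.395 = 0.166246…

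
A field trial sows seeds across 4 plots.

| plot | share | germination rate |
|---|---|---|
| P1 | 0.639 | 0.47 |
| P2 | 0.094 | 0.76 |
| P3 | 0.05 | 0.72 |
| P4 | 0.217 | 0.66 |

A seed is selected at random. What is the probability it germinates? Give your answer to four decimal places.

P(G) = P(G|P1)·P(P1) + P(G|P2)·P(P2) + P(G|P3)·P(P3) + P(G|P4)·P(P4)
      = 0.47·0.639 + 0.76·0.094 + 0.72·0.05 + 0.66·0.217
      = 0.30033 + 0.07144 + 0.036 + 0.14322 = 0.55099

P(G) ≈ 0.5510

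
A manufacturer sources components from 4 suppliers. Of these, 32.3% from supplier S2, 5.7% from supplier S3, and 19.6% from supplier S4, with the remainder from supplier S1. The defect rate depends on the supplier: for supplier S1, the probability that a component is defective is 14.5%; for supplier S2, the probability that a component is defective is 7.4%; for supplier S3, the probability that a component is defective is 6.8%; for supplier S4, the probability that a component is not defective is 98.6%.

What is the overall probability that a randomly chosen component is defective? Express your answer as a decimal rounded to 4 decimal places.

0.0920

P(S1) = 1 − (0.323 + 0.057 + 0.196) = 0.424.
P(D|S4) = 1 − 0.986 = 0.014.
By the law of total probability,
P(D) = P(D|S1)·P(S1) + P(D|S2)·P(S2) + P(D|S3)·P(S3) + P(D|S4)·P(S4)
      = 0.145·0.424 + 0.074·0.323 + 0.068·0.057 + 0.014·0.196
      = 0.06148 + 0.023902 + 0.003876 + 0.002744 = 0.092002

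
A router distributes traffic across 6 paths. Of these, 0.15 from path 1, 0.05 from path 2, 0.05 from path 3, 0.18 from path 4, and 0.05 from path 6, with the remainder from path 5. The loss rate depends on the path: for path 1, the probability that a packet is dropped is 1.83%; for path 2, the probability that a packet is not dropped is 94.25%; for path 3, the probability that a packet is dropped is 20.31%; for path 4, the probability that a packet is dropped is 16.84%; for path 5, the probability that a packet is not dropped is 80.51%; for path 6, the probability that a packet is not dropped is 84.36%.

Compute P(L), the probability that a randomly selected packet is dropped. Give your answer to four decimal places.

P(L) ≈ 0.1553

P(5) = 1 − (0.15 + 0.05 + 0.05 + 0.18 + 0.05) = 0.52.
P(L|2) = 1 − 0.9425 = 0.0575.
P(L|5) = 1 − 0.8051 = 0.1949.
P(L|6) = 1 − 0.8436 = 0.1564.
Using total probability over the partition,
P(L) = P(L|1)·P(1) + P(L|2)·P(2) + P(L|3)·P(3) + P(L|4)·P(4) + P(L|5)·P(5) + P(L|6)·P(6)
      = 0.0183·0.15 + 0.0575·0.05 + 0.2031·0.05 + 0.1684·0.18 + 0.1949·0.52 + 0.1564·0.05
      = 0.002745 + 0.002875 + 0.010155 + 0.030312 + 0.101348 + 0.00782 = 0.155255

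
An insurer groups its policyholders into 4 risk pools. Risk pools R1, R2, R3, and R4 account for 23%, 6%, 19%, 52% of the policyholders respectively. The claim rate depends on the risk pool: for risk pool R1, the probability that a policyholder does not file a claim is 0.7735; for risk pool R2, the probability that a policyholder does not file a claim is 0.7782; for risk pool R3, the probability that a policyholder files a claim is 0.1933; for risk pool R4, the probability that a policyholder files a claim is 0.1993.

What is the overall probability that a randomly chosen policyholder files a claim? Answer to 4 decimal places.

0.2058

P(C|R1) = 1 − 0.7735 = 0.2265.
P(C|R2) = 1 − 0.7782 = 0.2218.
Using total probability over the partition,
P(C) = P(C|R1)·P(R1) + P(C|R2)·P(R2) + P(C|R3)·P(R3) + P(C|R4)·P(R4)
      = 0.2265·0.23 + 0.2218·0.06 + 0.1933·0.19 + 0.1993·0.52
      = 0.052095 + 0.013308 + 0.036727 + 0.103636 = 0.205766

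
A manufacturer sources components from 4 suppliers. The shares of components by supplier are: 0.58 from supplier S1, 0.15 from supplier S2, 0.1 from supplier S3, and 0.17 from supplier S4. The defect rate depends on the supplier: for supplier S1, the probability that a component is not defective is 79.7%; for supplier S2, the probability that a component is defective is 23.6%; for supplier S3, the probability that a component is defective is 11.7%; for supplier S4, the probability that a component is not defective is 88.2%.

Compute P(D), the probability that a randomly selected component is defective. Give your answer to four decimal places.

0.1849

P(D|S1) = 1 − 0.797 = 0.203.
P(D|S4) = 1 − 0.882 = 0.118.
By the law of total probability,
P(D) = P(D|S1)·P(S1) + P(D|S2)·P(S2) + P(D|S3)·P(S3) + P(D|S4)·P(S4)
      = 0.203·0.58 + 0.236·0.15 + 0.117·0.1 + 0.118·0.17
      = 0.11774 + 0.0354 + 0.0117 + 0.02006 = 0.1849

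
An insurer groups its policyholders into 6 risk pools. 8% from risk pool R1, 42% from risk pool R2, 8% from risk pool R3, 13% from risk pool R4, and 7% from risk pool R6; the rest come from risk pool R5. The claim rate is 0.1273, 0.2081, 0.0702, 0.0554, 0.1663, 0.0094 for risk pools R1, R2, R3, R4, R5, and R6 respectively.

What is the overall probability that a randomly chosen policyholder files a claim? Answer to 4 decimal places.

P(C) ≈ 0.1476

P(R5) = 1 − (0.08 + 0.42 + 0.08 + 0.13 + 0.07) = 0.22.
P(C) = P(C|R1)·P(R1) + P(C|R2)·P(R2) + P(C|R3)·P(R3) + P(C|R4)·P(R4) + P(C|R5)·P(R5) + P(C|R6)·P(R6)
      = 0.1273·0.08 + 0.2081·0.42 + 0.0702·0.08 + 0.0554·0.13 + 0.1663·0.22 + 0.0094·0.07
      = 0.010184 + 0.087402 + 0.005616 + 0.007202 + 0.036586 + 0.000658 = 0.147648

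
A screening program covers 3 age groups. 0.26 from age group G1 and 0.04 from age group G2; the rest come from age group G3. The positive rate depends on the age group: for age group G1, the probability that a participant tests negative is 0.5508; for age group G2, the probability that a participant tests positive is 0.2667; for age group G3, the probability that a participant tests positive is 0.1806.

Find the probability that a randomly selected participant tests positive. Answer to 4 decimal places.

P(G3) = 1 − (0.26 + 0.04) = 0.7.
P(T|G1) = 1 − 0.5508 = 0.4492.
P(T) = P(T|G1)·P(G1) + P(T|G2)·P(G2) + P(T|G3)·P(G3)
      = 0.4492·0.26 + 0.2667·0.04 + 0.1806·0.7
      = 0.116792 + 0.010668 + 0.12642 = 0.25388

P(T) ≈ 0.2539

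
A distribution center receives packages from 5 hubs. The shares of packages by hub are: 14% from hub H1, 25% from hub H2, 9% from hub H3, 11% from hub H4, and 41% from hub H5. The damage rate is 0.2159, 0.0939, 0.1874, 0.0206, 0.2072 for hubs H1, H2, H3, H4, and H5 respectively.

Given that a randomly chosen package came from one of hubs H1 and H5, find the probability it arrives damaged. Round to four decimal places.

Let S = {H1, H5}.
P(S) = 0.14 + 0.41 = 0.55.
P(D ∩ S) = 0.2159·0.14 + 0.2072·0.41 = 0.030226 + 0.084952 = 0.115178.
P(D | S) = 0.115178 / 0.55 = 0.209415…

P(D|S) ≈ 0.2094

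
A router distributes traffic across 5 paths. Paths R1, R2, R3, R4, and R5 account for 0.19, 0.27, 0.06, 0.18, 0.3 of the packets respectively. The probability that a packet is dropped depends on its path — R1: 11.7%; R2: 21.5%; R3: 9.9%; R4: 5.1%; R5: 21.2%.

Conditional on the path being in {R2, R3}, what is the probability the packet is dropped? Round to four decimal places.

P(L|S) ≈ 0.1939

Let S = {R2, R3}.
P(S) = 0.27 + 0.06 = 0.33.
P(L ∩ S) = 0.215·0.27 + 0.099·0.06 = 0.05805 + 0.00594 = 0.06399.
P(L | S) = 0.06399 / 0.33 = 0.193909…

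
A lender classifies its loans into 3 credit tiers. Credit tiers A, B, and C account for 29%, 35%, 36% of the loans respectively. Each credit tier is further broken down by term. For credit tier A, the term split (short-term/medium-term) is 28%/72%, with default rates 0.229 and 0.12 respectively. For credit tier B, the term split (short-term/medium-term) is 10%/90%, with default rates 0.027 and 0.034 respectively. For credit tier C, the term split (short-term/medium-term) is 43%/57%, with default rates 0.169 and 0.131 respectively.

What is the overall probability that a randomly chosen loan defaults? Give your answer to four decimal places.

0.1083

P(D|A) = 0.28·0.229 + 0.72·0.12 = 0.06412 + 0.0864 = 0.15052
P(D|B) = 0.1·0.027 + 0.9·0.034 = 0.0027 + 0.0306 = 0.0333
P(D|C) = 0.43·0.169 + 0.57·0.131 = 0.07267 + 0.07467 = 0.14734
Then overall,
P(D) = 0.29·0.15052 + 0.35·0.0333 + 0.36·0.14734
      = 0.0436508 + 0.011655 + 0.0530424 = 0.1083482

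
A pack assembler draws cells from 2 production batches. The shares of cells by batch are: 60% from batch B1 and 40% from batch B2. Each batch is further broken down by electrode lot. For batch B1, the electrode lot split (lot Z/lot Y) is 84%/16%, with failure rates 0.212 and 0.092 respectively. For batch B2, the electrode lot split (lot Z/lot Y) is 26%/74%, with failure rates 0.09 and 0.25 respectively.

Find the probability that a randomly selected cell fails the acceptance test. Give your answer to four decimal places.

P(F|B1) = 0.84·0.212 + 0.16·0.092 = 0.17808 + 0.01472 = 0.1928
P(F|B2) = 0.26·0.09 + 0.74·0.25 = 0.0234 + 0.185 = 0.2084
Then overall,
P(F) = 0.6·0.1928 + 0.4·0.2084
      = 0.11568 + 0.08336 = 0.19904

0.1990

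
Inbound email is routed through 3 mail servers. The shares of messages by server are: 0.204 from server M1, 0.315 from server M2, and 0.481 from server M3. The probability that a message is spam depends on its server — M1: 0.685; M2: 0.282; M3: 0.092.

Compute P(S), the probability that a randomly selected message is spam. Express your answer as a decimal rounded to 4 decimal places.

0.2728

Summing over the partition,
P(S) = P(S|M1)·P(M1) + P(S|M2)·P(M2) + P(S|M3)·P(M3)
      = 0.685·0.204 + 0.282·0.315 + 0.092·0.481
      = 0.13974 + 0.08883 + 0.044252 = 0.272822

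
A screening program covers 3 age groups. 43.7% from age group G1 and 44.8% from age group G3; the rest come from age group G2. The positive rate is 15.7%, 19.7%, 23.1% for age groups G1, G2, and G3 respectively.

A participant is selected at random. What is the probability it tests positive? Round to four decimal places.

P(G2) = 1 − (0.437 + 0.448) = 0.115.
Using total probability over the partition,
P(T) = P(T|G1)·P(G1) + P(T|G2)·P(G2) + P(T|G3)·P(G3)
      = 0.157·0.437 + 0.197·0.115 + 0.231·0.448
      = 0.068609 + 0.022655 + 0.103488 = 0.194752

P(T) ≈ 0.1948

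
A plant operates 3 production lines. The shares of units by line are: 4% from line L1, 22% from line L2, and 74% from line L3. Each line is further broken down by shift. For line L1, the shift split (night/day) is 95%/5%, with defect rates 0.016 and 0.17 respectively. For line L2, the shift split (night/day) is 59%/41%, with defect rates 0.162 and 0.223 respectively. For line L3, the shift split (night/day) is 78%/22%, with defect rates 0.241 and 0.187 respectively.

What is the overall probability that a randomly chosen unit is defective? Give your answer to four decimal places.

0.2116

P(D|L1) = 0.95·0.016 + 0.05·0.17 = 0.0152 + 0.0085 = 0.0237
P(D|L2) = 0.59·0.162 + 0.41·0.223 = 0.09558 + 0.09143 = 0.18701
P(D|L3) = 0.78·0.241 + 0.22·0.187 = 0.18798 + 0.04114 = 0.22912
Then overall,
P(D) = 0.04·0.0237 + 0.22·0.18701 + 0.74·0.22912
      = 0.000948 + 0.0411422 + 0.1695488 = 0.211639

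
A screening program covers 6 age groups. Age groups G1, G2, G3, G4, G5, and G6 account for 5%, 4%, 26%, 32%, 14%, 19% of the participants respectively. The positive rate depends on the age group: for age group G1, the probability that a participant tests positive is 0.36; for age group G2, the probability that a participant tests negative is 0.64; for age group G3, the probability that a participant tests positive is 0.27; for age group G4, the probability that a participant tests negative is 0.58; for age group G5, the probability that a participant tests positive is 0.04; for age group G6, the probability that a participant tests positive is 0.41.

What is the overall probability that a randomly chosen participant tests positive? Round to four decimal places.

0.3205

P(T|G2) = 1 − 0.64 = 0.36.
P(T|G4) = 1 − 0.58 = 0.42.
P(T) = P(T|G1)·P(G1) + P(T|G2)·P(G2) + P(T|G3)·P(G3) + P(T|G4)·P(G4) + P(T|G5)·P(G5) + P(T|G6)·P(G6)
      = 0.36·0.05 + 0.36·0.04 + 0.27·0.26 + 0.42·0.32 + 0.04·0.14 + 0.41·0.19
      = 0.018 + 0.0144 + 0.0702 + 0.1344 + 0.0056 + 0.0779 = 0.3205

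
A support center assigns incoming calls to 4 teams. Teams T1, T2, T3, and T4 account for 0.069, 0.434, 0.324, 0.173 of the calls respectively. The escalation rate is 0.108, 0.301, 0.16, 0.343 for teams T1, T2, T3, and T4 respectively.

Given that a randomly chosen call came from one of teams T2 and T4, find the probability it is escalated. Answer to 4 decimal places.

P(E|S) ≈ 0.3130

Let S = {T2, T4}.
P(S) = 0.434 + 0.173 = 0.607.
P(E ∩ S) = 0.301·0.434 + 0.343·0.173 = 0.130634 + 0.059339 = 0.189973.
P(E | S) = 0.189973 / 0.607 = 0.312970…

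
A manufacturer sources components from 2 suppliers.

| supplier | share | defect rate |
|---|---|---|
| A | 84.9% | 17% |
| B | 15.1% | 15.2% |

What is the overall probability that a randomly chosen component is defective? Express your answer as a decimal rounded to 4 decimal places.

P(D) = P(D|A)·P(A) + P(D|B)·P(B)
      = 0.17·0.849 + 0.152·0.151
      = 0.14433 + 0.022952 = 0.167282

0.1673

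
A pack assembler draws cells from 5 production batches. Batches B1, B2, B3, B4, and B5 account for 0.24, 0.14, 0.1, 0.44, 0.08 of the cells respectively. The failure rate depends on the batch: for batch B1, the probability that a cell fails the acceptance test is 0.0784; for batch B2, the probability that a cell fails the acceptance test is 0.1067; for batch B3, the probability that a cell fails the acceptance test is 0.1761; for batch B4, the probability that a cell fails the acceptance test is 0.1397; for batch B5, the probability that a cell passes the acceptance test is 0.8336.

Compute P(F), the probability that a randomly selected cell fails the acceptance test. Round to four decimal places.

0.1261

P(F|B5) = 1 − 0.8336 = 0.1664.
By the law of total probability,
P(F) = P(F|B1)·P(B1) + P(F|B2)·P(B2) + P(F|B3)·P(B3) + P(F|B4)·P(B4) + P(F|B5)·P(B5)
      = 0.0784·0.24 + 0.1067·0.14 + 0.1761·0.1 + 0.1397·0.44 + 0.1664·0.08
      = 0.018816 + 0.014938 + 0.01761 + 0.061468 + 0.013312 = 0.126144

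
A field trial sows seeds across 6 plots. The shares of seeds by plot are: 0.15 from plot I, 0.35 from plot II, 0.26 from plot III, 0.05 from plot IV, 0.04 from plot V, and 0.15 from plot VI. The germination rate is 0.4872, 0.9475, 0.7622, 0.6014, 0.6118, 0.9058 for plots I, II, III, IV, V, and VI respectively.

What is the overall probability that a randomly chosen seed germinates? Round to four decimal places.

P(G) = P(G|I)·P(I) + P(G|II)·P(II) + P(G|III)·P(III) + P(G|IV)·P(IV) + P(G|V)·P(V) + P(G|VI)·P(VI)
      = 0.4872·0.15 + 0.9475·0.35 + 0.7622·0.26 + 0.6014·0.05 + 0.6118·0.04 + 0.9058·0.15
      = 0.07308 + 0.331625 + 0.198172 + 0.03007 + 0.024472 + 0.13587 = 0.793289

P(G) ≈ 0.7933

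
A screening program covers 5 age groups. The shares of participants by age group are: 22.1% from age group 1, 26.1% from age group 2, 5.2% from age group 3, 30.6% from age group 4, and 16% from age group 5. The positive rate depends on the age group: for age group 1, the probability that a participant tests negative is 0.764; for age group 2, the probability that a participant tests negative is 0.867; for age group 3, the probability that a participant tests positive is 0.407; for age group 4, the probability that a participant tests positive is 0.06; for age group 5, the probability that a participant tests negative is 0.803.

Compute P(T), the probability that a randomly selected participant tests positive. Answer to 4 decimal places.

P(T|1) = 1 − 0.764 = 0.236.
P(T|2) = 1 − 0.867 = 0.133.
P(T|5) = 1 − 0.803 = 0.197.
P(T) = P(T|1)·P(1) + P(T|2)·P(2) + P(T|3)·P(3) + P(T|4)·P(4) + P(T|5)·P(5)
      = 0.236·0.221 + 0.133·0.261 + 0.407·0.052 + 0.06·0.306 + 0.197·0.16
      = 0.052156 + 0.034713 + 0.021164 + 0.01836 + 0.03152 = 0.157913

P(T) ≈ 0.1579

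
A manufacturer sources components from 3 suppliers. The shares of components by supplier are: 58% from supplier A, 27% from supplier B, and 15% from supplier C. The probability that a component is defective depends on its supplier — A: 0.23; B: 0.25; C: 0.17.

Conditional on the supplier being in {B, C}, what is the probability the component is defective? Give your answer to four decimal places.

0.2214

Let S = {B, C}.
P(S) = 0.27 + 0.15 = 0.42.
P(D ∩ S) = 0.25·0.27 + 0.17·0.15 = 0.0675 + 0.0255 = 0.093.
P(D | S) = 0.093 / 0.42 = 0.221429…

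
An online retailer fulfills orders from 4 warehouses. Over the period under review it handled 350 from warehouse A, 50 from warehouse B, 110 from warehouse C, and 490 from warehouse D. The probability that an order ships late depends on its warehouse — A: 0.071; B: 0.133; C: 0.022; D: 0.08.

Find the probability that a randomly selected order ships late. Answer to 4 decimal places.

P(L) ≈ 0.0731

Total: 350 + 50 + 110 + 490 = 1000.
P(A) = 350/1000 = 0.35. P(B) = 50/1000 = 0.05. P(C) = 110/1000 = 0.11. P(D) = 490/1000 = 0.49.
Summing over the partition,
P(L) = P(L|A)·P(A) + P(L|B)·P(B) + P(L|C)·P(C) + P(L|D)·P(D)
      = 0.071·0.35 + 0.133·0.05 + 0.022·0.11 + 0.08·0.49
      = 0.02485 + 0.00665 + 0.00242 + 0.0392 = 0.07312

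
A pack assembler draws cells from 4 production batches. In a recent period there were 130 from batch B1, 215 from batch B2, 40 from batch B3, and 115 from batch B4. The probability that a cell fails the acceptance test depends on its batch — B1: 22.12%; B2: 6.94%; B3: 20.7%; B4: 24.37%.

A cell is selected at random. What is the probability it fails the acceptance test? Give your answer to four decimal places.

Total: 130 + 215 + 40 + 115 = 500.
P(B1) = 130/500 = 0.26. P(B2) = 215/500 = 0.43. P(B3) = 40/500 = 0.08. P(B4) = 115/500 = 0.23.
P(F) = P(F|B1)·P(B1) + P(F|B2)·P(B2) + P(F|B3)·P(B3) + P(F|B4)·P(B4)
      = 0.2212·0.26 + 0.0694·0.43 + 0.207·0.08 + 0.2437·0.23
      = 0.057512 + 0.029842 + 0.01656 + 0.056051 = 0.159965

0.1600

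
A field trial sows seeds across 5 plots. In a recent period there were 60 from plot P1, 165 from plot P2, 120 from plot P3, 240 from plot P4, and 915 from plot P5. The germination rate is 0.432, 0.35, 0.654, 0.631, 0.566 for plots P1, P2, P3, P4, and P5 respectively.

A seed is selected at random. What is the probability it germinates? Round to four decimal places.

P(G) ≈ 0.5543

Total: 60 + 165 + 120 + 240 + 915 = 1500.
P(P1) = 60/1500 = 0.04. P(P2) = 165/1500 = 0.11. P(P3) = 120/1500 = 0.08. P(P4) = 240/1500 = 0.16. P(P5) = 915/1500 = 0.61.
By the law of total probability,
P(G) = P(G|P1)·P(P1) + P(G|P2)·P(P2) + P(G|P3)·P(P3) + P(G|P4)·P(P4) + P(G|P5)·P(P5)
      = 0.432·0.04 + 0.35·0.11 + 0.654·0.08 + 0.631·0.16 + 0.566·0.61
      = 0.01728 + 0.0385 + 0.05232 + 0.10096 + 0.34526 = 0.55432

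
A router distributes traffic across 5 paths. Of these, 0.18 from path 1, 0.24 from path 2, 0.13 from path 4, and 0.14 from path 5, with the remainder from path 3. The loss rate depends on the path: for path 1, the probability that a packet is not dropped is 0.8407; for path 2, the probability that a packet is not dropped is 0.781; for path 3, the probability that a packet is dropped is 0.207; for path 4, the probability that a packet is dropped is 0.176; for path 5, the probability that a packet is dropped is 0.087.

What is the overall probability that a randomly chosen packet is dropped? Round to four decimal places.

0.1805

P(3) = 1 − (0.18 + 0.24 + 0.13 + 0.14) = 0.31.
P(L|1) = 1 − 0.8407 = 0.1593.
P(L|2) = 1 − 0.781 = 0.219.
Using total probability over the partition,
P(L) = P(L|1)·P(1) + P(L|2)·P(2) + P(L|3)·P(3) + P(L|4)·P(4) + P(L|5)·P(5)
      = 0.1593·0.18 + 0.219·0.24 + 0.207·0.31 + 0.176·0.13 + 0.087·0.14
      = 0.028674 + 0.05256 + 0.06417 + 0.02288 + 0.01218 = 0.180464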